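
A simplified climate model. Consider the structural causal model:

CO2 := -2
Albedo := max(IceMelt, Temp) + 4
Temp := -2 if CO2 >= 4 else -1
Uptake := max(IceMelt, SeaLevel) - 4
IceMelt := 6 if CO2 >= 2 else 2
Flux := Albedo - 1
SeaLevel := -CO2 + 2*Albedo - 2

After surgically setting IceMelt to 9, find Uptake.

22

The intervention breaks the incoming arrows to IceMelt: IceMelt := 6 if CO2 >= 2 else 2 no longer applies, and IceMelt = 9.
Temp = -2 if CO2 >= 4 else -1  [with CO2=-2]  = -1
Albedo = max(IceMelt, Temp) + 4  [with IceMelt=9, Temp=-1]  = 13
SeaLevel = -CO2 + 2*Albedo - 2  [with CO2=-2, Albedo=13]  = 26
Uptake = max(IceMelt, SeaLevel) - 4  [with IceMelt=9, SeaLevel=26]  = 22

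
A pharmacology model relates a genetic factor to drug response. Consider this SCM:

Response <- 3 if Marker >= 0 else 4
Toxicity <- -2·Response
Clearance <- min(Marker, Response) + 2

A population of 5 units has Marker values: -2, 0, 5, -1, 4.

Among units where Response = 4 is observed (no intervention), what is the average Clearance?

Conditioning on Response=4 selects the 2 unit(s) with Marker ∈ {-2, -1}. Their Clearance values: 0, 1. Mean = 0.5.

0.5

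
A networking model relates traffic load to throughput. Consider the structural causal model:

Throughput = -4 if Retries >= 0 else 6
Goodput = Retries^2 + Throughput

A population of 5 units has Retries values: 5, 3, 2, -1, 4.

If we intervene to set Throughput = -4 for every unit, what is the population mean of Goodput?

7

Every unit gets Throughput=-4 under the intervention. Goodput values become 21, 5, 0, -3, 12; E[Goodput|do(Throughput=-4)] = 7.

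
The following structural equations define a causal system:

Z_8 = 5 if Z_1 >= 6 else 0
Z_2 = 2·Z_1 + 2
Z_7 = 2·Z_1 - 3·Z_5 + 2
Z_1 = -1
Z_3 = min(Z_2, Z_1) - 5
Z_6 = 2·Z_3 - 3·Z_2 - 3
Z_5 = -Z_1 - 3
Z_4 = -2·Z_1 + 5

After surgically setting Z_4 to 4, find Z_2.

0

The intervention breaks the incoming arrows to Z_4: Z_4 = -2·Z_1 + 5 no longer applies, and Z_4 = 4.
Since Z_2 is not a descendant of the intervened variable, it is unaffected.
Z_2 = 2·Z_1 + 2  [with Z_1=-1]  = 0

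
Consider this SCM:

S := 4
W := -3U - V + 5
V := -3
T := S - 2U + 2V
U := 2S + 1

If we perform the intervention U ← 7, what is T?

The intervention breaks the incoming arrows to U: U := 2S + 1 no longer applies, and U = 7.
T = S - 2U + 2V  [with S=4, U=7, V=-3]  = -16

-16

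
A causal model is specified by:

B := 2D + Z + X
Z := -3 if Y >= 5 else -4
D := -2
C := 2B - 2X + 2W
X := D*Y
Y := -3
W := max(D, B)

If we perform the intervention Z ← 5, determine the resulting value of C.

16

The intervention breaks the incoming arrows to Z: Z := -3 if Y >= 5 else -4 no longer applies, and Z = 5.
X = D*Y  [with D=-2, Y=-3]  = 6
B = 2D + Z + X  [with D=-2, Z=5, X=6]  = 7
W = max(D, B)  [with D=-2, B=7]  = 7
C = 2B - 2X + 2W  [with B=7, X=6, W=7]  = 16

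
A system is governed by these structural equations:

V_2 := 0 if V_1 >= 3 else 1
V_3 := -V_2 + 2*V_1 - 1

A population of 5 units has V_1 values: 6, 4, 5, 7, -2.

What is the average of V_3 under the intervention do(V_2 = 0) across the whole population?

Under do(V_2=0), V_2's equation is replaced by V_2=0 for every unit. Per-unit V_3: 11, 7, 9, 13, -5. Mean = 7.

7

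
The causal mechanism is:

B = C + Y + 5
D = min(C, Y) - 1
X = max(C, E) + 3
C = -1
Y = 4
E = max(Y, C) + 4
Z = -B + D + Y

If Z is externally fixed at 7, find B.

do(Z=7) replaces the equation Z = -B + D + Y with the constant Z = 7.
Since B is not a descendant of the intervened variable, it is unaffected.
B = C + Y + 5  [with C=-1, Y=4]  = 8

8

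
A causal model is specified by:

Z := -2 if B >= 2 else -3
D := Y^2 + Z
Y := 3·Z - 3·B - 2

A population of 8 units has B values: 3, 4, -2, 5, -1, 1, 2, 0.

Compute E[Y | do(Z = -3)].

Under do(Z=-3), Z's equation is replaced by Z=-3 for every unit. Per-unit Y: -20, -23, -5, -26, -8, -14, -17, -11. Mean = -15.5.

-15.5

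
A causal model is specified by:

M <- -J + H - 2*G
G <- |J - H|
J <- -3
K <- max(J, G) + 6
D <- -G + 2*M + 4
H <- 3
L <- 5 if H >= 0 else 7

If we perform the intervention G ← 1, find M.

do(G=1) replaces the equation G <- |J - H| with the constant G = 1.
M = -J + H - 2*G  [with J=-3, H=3, G=1]  = 4

4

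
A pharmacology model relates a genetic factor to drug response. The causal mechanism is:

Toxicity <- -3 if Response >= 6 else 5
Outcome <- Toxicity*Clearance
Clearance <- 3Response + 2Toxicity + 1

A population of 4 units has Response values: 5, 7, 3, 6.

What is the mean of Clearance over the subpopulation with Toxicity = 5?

23

Conditioning on Toxicity=5 selects the 2 unit(s) with Response ∈ {5, 3}. Their Clearance values: 26, 20. Mean = 23.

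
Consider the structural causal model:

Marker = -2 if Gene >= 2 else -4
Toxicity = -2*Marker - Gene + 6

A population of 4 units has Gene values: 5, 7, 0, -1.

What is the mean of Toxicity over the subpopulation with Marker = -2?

Observing Marker=-2 restricts to units where Marker's equation naturally yields -2: Gene ∈ {5, 7}. In that subpopulation Toxicity = 5, 3, mean 4.

4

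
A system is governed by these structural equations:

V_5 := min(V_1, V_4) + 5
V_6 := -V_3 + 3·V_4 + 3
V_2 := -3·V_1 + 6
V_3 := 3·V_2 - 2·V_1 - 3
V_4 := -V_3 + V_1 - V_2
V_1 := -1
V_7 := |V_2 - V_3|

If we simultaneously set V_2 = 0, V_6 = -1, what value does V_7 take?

1

Setting V_2 = 0, V_6 = -1 by intervention discards those variables' equations.
V_3 = 3·V_2 - 2·V_1 - 3  [with V_2=0, V_1=-1]  = -1
V_7 = |V_2 - V_3|  [with V_2=0, V_3=-1]  = 1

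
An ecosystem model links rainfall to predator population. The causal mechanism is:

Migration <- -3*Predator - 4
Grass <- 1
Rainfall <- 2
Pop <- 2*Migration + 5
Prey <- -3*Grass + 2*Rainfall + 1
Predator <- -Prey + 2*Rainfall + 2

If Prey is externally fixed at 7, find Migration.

-1

do(Prey=7) replaces the equation Prey <- -3*Grass + 2*Rainfall + 1 with the constant Prey = 7.
Predator = -Prey + 2*Rainfall + 2  [with Prey=7, Rainfall=2]  = -1
Migration = -3*Predator - 4  [with Predator=-1]  = -1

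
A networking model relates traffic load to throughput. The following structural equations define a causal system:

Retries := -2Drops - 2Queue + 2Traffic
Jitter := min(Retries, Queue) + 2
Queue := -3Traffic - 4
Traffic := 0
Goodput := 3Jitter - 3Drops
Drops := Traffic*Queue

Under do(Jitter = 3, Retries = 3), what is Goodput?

Setting Jitter = 3, Retries = 3 by intervention discards those variables' equations.
Queue = -3Traffic - 4  [with Traffic=0]  = -4
Drops = Traffic*Queue  [with Traffic=0, Queue=-4]  = 0
Goodput = 3Jitter - 3Drops  [with Jitter=3, Drops=0]  = 9

9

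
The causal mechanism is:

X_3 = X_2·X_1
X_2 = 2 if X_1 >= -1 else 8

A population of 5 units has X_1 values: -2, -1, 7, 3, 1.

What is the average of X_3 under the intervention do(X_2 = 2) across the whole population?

3.2

Under do(X_2=2), X_2's equation is replaced by X_2=2 for every unit. Per-unit X_3: -4, -2, 14, 6, 2. Mean = 3.2.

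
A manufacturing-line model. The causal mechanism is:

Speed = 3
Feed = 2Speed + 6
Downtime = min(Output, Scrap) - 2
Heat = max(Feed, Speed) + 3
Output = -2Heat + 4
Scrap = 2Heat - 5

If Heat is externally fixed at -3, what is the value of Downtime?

The intervention breaks the incoming arrows to Heat: Heat = max(Feed, Speed) + 3 no longer applies, and Heat = -3.
Scrap = 2Heat - 5  [with Heat=-3]  = -11
Output = -2Heat + 4  [with Heat=-3]  = 10
Downtime = min(Output, Scrap) - 2  [with Output=10, Scrap=-11]  = -13

-13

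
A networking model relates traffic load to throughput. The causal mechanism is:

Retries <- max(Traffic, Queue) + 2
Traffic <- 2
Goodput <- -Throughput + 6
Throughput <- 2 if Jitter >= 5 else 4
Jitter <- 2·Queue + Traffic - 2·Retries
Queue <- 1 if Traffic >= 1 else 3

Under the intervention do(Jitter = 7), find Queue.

The intervention breaks the incoming arrows to Jitter: Jitter <- 2·Queue + Traffic - 2·Retries no longer applies, and Jitter = 7.
Since Queue is not a descendant of the intervened variable, it is unaffected.
Queue = 1 if Traffic >= 1 else 3  [with Traffic=2]  = 1

1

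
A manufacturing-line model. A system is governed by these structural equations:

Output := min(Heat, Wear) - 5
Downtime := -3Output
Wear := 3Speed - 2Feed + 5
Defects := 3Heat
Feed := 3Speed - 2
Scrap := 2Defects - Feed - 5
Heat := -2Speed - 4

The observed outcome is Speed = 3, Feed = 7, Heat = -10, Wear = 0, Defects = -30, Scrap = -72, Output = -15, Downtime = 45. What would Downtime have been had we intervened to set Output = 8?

-24

do(Output=8) replaces the equation Output := min(Heat, Wear) - 5 with the constant Output = 8.
Downtime = -3Output  [with Output=8]  = -24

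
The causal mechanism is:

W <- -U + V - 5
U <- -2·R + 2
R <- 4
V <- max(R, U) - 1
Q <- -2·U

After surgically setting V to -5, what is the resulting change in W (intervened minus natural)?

-8

The intervention breaks the incoming arrows to V: V <- max(R, U) - 1 no longer applies, and V = -5.
U = -2·R + 2  [with R=4]  = -6
W = -U + V - 5  [with U=-6, V=-5]  = -4
Without intervention: U = -2·R + 2  [with R=4]  = -6; V = max(R, U) - 1  [with R=4, U=-6]  = 3; W = -U + V - 5  [with U=-6, V=3]  = 4.
Change = -4 − 4 = -8.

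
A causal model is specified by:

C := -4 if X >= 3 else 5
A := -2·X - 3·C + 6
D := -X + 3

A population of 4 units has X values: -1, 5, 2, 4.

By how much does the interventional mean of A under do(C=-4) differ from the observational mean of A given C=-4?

Under do(C=-4), C's equation is replaced by C=-4 for every unit. Per-unit A: 20, 8, 14, 10. Mean = 13.
E[A|C=-4] averages over only the 2 units with C=-4 (X = 5, 4): A = 8, 10, mean 9.
Difference = 13 − 9 = 4.

4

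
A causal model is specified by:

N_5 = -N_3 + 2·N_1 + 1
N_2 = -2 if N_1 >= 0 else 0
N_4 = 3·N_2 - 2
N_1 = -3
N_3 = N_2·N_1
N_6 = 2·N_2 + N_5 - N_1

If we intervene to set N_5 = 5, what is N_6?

The intervention breaks the incoming arrows to N_5: N_5 = -N_3 + 2·N_1 + 1 no longer applies, and N_5 = 5.
N_2 = -2 if N_1 >= 0 else 0  [with N_1=-3]  = 0
N_6 = 2·N_2 + N_5 - N_1  [with N_2=0, N_5=5, N_1=-3]  = 8

8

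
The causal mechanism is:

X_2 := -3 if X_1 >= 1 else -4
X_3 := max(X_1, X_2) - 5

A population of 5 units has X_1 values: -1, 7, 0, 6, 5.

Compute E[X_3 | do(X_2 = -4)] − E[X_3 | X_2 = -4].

3.9

Under do(X_2=-4), X_2's equation is replaced by X_2=-4 for every unit. Per-unit X_3: -6, 2, -5, 1, 0. Mean = -1.6.
Conditioning on X_2=-4 selects the 2 unit(s) with X_1 ∈ {-1, 0}. Their X_3 values: -6, -5. Mean = -5.5.
Difference = -1.6 − (-5.5) = 3.9.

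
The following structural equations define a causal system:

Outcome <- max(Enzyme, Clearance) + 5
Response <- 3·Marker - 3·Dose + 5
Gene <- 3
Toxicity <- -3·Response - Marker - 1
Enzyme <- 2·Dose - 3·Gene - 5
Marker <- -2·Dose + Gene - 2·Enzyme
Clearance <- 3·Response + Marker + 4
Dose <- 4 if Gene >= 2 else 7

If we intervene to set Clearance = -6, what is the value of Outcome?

-1

do(Clearance=-6) replaces the equation Clearance <- 3·Response + Marker + 4 with the constant Clearance = -6.
Dose = 4 if Gene >= 2 else 7  [with Gene=3]  = 4
Enzyme = 2·Dose - 3·Gene - 5  [with Dose=4, Gene=3]  = -6
Outcome = max(Enzyme, Clearance) + 5  [with Enzyme=-6, Clearance=-6]  = -1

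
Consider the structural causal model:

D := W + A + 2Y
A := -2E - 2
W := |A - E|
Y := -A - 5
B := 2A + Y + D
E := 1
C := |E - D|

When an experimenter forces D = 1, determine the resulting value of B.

-8

The intervention breaks the incoming arrows to D: D := W + A + 2Y no longer applies, and D = 1.
A = -2E - 2  [with E=1]  = -4
Y = -A - 5  [with A=-4]  = -1
B = 2A + Y + D  [with A=-4, Y=-1, D=1]  = -8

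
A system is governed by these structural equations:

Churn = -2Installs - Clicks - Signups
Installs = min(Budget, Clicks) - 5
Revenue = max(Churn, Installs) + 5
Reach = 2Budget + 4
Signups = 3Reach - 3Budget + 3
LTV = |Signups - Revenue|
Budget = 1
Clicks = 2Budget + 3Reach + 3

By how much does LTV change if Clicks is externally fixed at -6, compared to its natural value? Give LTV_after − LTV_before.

The intervention breaks the incoming arrows to Clicks: Clicks = 2Budget + 3Reach + 3 no longer applies, and Clicks = -6.
Reach = 2Budget + 4  [with Budget=1]  = 6
Installs = min(Budget, Clicks) - 5  [with Budget=1, Clicks=-6]  = -11
Signups = 3Reach - 3Budget + 3  [with Reach=6, Budget=1]  = 18
Churn = -2Installs - Clicks - Signups  [with Installs=-11, Clicks=-6, Signups=18]  = 10
Revenue = max(Churn, Installs) + 5  [with Churn=10, Installs=-11]  = 15
LTV = |Signups - Revenue|  [with Signups=18, Revenue=15]  = 3
Without intervention: Reach = 2Budget + 4  [with Budget=1]  = 6; Clicks = 2Budget + 3Reach + 3  [with Budget=1, Reach=6]  = 23; Installs = min(Budget, Clicks) - 5  [with Budget=1, Clicks=23]  = -4; Signups = 3Reach - 3Budget + 3  [with Reach=6, Budget=1]  = 18; Churn = -2Installs - Clicks - Signups  [with Installs=-4, Clicks=23, Signups=18]  = -33; Revenue = max(Churn, Installs) + 5  [with Churn=-33, Installs=-4]  = 1; LTV = |Signups - Revenue|  [with Signups=18, Revenue=1]  = 17.
Change = 3 − 17 = -14.

-14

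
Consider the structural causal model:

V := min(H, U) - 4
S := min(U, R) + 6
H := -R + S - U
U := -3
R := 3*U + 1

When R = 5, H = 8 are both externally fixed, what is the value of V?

-7

Setting R = 5, H = 8 by intervention discards those variables' equations.
V = min(H, U) - 4  [with H=8, U=-3]  = -7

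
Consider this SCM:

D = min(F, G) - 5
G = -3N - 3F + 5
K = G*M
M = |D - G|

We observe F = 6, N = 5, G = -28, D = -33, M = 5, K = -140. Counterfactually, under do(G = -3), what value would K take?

The intervention breaks the incoming arrows to G: G = -3N - 3F + 5 no longer applies, and G = -3.
D = min(F, G) - 5  [with F=6, G=-3]  = -8
M = |D - G|  [with D=-8, G=-3]  = 5
K = G*M  [with G=-3, M=5]  = -15

-15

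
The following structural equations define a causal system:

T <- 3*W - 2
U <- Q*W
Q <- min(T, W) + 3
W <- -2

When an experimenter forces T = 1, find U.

-2

Under do(T=1), the mechanism T <- 3*W - 2 is discarded; T is fixed at 1.
Q = min(T, W) + 3  [with T=1, W=-2]  = 1
U = Q*W  [with Q=1, W=-2]  = -2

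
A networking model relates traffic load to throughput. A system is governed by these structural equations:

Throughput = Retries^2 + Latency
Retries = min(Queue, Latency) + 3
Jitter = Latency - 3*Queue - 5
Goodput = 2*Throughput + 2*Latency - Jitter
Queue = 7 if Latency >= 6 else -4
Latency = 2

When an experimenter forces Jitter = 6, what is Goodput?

Under do(Jitter=6), the mechanism Jitter = Latency - 3*Queue - 5 is discarded; Jitter is fixed at 6.
Queue = 7 if Latency >= 6 else -4  [with Latency=2]  = -4
Retries = min(Queue, Latency) + 3  [with Queue=-4, Latency=2]  = -1
Throughput = Retries^2 + Latency  [with Retries=-1, Latency=2]  = 3
Goodput = 2*Throughput + 2*Latency - Jitter  [with Throughput=3, Latency=2, Jitter=6]  = 4

4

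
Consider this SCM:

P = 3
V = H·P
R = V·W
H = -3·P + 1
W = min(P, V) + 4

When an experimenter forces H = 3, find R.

do(H=3) replaces the equation H = -3·P + 1 with the constant H = 3.
V = H·P  [with H=3, P=3]  = 9
W = min(P, V) + 4  [with P=3, V=9]  = 7
R = V·W  [with V=9, W=7]  = 63

63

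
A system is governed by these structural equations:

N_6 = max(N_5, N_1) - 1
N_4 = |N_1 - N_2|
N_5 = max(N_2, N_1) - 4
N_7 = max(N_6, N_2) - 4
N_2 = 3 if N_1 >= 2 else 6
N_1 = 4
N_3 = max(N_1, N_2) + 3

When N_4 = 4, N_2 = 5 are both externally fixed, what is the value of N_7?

Under do(N_4 = 4, N_2 = 5), each intervened variable's structural equation is replaced by its fixed value.
N_5 = max(N_2, N_1) - 4  [with N_2=5, N_1=4]  = 1
N_6 = max(N_5, N_1) - 1  [with N_5=1, N_1=4]  = 3
N_7 = max(N_6, N_2) - 4  [with N_6=3, N_2=5]  = 1

1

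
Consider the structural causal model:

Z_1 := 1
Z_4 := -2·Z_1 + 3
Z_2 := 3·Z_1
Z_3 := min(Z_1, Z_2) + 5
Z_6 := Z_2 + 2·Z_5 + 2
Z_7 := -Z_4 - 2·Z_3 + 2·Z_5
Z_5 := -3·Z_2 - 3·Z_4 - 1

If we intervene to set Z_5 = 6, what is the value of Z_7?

Under do(Z_5=6), the mechanism Z_5 := -3·Z_2 - 3·Z_4 - 1 is discarded; Z_5 is fixed at 6.
Z_2 = 3·Z_1  [with Z_1=1]  = 3
Z_3 = min(Z_1, Z_2) + 5  [with Z_1=1, Z_2=3]  = 6
Z_4 = -2·Z_1 + 3  [with Z_1=1]  = 1
Z_7 = -Z_4 - 2·Z_3 + 2·Z_5  [with Z_4=1, Z_3=6, Z_5=6]  = -1

-1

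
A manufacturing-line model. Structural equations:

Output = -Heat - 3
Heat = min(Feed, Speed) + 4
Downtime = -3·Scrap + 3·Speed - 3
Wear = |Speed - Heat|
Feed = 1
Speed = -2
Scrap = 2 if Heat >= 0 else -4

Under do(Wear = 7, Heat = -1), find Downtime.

3

The joint intervention fixes Wear = 7, Heat = -1, removing each variable's own equation.
Scrap = 2 if Heat >= 0 else -4  [with Heat=-1]  = -4
Downtime = -3·Scrap + 3·Speed - 3  [with Scrap=-4, Speed=-2]  = 3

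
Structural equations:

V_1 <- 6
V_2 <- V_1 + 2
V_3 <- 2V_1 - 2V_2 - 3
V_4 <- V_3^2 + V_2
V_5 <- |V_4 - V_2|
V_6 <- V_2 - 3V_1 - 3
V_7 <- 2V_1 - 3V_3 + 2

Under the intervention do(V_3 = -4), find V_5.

do(V_3=-4) replaces the equation V_3 <- 2V_1 - 2V_2 - 3 with the constant V_3 = -4.
V_2 = V_1 + 2  [with V_1=6]  = 8
V_4 = V_3^2 + V_2  [with V_3=-4, V_2=8]  = 24
V_5 = |V_4 - V_2|  [with V_4=24, V_2=8]  = 16

16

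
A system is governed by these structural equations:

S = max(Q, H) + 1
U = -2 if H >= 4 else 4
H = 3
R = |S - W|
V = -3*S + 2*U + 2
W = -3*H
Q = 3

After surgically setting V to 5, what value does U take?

Intervening sets V = 5 and removes its equation (V = -3*S + 2*U + 2).
Since U is not a descendant of the intervened variable, it is unaffected.
U = -2 if H >= 4 else 4  [with H=3]  = 4

4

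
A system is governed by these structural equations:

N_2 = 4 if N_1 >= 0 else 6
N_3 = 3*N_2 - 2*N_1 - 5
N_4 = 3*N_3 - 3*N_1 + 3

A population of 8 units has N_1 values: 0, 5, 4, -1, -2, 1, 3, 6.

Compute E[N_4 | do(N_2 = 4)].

Every unit gets N_2=4 under the intervention. N_4 values become 24, -21, -12, 33, 42, 15, -3, -30; E[N_4|do(N_2=4)] = 6.

6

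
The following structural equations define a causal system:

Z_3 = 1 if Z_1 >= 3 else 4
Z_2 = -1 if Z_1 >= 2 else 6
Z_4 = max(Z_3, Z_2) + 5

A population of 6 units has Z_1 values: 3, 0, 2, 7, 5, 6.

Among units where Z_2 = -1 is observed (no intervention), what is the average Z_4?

6.6

Conditioning on Z_2=-1 selects the 5 unit(s) with Z_1 ∈ {3, 2, 7, 5, 6}. Their Z_4 values: 6, 9, 6, 6, 6. Mean = 6.6.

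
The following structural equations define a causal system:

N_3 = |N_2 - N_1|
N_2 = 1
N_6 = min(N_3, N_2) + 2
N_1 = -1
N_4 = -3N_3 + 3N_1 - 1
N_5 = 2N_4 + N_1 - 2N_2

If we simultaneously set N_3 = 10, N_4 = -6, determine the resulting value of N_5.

-15

Setting N_3 = 10, N_4 = -6 by intervention discards those variables' equations.
N_5 = 2N_4 + N_1 - 2N_2  [with N_4=-6, N_1=-1, N_2=1]  = -15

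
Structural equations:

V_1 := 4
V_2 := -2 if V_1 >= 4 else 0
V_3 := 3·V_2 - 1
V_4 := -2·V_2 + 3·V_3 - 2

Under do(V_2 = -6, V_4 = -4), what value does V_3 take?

-19

The joint intervention fixes V_2 = -6, V_4 = -4, removing each variable's own equation.
V_3 = 3·V_2 - 1  [with V_2=-6]  = -19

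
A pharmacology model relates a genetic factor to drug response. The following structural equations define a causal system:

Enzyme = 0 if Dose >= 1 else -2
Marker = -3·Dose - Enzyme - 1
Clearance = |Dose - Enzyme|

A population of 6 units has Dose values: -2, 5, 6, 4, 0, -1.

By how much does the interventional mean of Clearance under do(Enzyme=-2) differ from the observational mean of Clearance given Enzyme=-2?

The intervention sets Enzyme=-2 in all 6 units regardless of Dose. Recomputing Clearance per unit gives 0, 7, 8, 6, 2, 1; average 4.
E[Clearance|Enzyme=-2] averages over only the 3 units with Enzyme=-2 (Dose = -2, 0, -1): Clearance = 0, 2, 1, mean 1.
Difference = 4 − 1 = 3.

3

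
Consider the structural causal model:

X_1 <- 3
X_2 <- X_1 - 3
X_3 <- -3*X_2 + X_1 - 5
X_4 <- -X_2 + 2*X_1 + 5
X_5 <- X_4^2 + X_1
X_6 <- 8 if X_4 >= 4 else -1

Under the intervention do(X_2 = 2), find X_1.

Under do(X_2=2), the mechanism X_2 <- X_1 - 3 is discarded; X_2 is fixed at 2.
X_1 is not downstream of the intervention, so its value is determined by the original equations.

3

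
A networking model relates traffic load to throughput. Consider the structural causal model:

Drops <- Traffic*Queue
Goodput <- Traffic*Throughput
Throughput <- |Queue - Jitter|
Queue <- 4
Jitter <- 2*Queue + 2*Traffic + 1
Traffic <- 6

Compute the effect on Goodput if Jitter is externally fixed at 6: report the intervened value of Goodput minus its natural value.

Under do(Jitter=6), the mechanism Jitter <- 2*Queue + 2*Traffic + 1 is discarded; Jitter is fixed at 6.
Throughput = |Queue - Jitter|  [with Queue=4, Jitter=6]  = 2
Goodput = Traffic*Throughput  [with Traffic=6, Throughput=2]  = 12
Without intervention: Jitter = 2*Queue + 2*Traffic + 1  [with Queue=4, Traffic=6]  = 21; Throughput = |Queue - Jitter|  [with Queue=4, Jitter=21]  = 17; Goodput = Traffic*Throughput  [with Traffic=6, Throughput=17]  = 102.
Change = 12 − 102 = -90.

-90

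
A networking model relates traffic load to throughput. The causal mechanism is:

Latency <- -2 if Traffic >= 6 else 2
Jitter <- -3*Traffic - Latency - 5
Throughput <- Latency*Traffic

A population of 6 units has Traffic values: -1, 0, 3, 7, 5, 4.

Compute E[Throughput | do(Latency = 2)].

6

Under do(Latency=2), Latency's equation is replaced by Latency=2 for every unit. Per-unit Throughput: -2, 0, 6, 14, 10, 8. Mean = 6.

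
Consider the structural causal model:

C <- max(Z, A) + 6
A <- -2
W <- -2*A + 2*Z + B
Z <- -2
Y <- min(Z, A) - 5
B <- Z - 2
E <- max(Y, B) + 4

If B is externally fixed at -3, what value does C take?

4

The intervention breaks the incoming arrows to B: B <- Z - 2 no longer applies, and B = -3.
C is not downstream of the intervention, so its value is determined by the original equations.
C = max(Z, A) + 6  [with Z=-2, A=-2]  = 4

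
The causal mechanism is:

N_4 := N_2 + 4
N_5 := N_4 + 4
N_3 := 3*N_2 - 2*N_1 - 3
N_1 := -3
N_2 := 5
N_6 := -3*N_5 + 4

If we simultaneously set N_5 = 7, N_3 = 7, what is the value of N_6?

-17

The joint intervention fixes N_5 = 7, N_3 = 7, removing each variable's own equation.
N_6 = -3*N_5 + 4  [with N_5=7]  = -17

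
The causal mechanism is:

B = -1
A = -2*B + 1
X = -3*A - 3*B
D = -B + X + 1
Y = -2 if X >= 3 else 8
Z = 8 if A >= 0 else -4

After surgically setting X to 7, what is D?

The intervention breaks the incoming arrows to X: X = -3*A - 3*B no longer applies, and X = 7.
D = -B + X + 1  [with B=-1, X=7]  = 9

9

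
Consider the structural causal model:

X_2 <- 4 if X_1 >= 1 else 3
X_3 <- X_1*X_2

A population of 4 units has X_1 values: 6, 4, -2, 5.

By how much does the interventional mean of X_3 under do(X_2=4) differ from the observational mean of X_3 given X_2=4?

Every unit gets X_2=4 under the intervention. X_3 values become 24, 16, -8, 20; E[X_3|do(X_2=4)] = 13.
E[X_3|X_2=4] averages over only the 3 units with X_2=4 (X_1 = 6, 4, 5): X_3 = 24, 16, 20, mean 20.
Difference = 13 − 20 = -7.

-7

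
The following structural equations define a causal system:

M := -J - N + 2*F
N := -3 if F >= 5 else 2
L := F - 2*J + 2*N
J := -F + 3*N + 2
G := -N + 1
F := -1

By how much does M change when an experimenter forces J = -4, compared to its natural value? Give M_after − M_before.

13

The intervention breaks the incoming arrows to J: J := -F + 3*N + 2 no longer applies, and J = -4.
N = -3 if F >= 5 else 2  [with F=-1]  = 2
M = -J - N + 2*F  [with J=-4, N=2, F=-1]  = 0
Without intervention: N = -3 if F >= 5 else 2  [with F=-1]  = 2; J = -F + 3*N + 2  [with F=-1, N=2]  = 9; M = -J - N + 2*F  [with J=9, N=2, F=-1]  = -13.
Change = 0 − (-13) = 13.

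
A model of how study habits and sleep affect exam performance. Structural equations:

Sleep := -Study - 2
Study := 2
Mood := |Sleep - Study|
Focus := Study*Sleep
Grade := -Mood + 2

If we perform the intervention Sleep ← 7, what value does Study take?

Under do(Sleep=7), the mechanism Sleep := -Study - 2 is discarded; Sleep is fixed at 7.
Study is not downstream of the intervention, so its value is determined by the original equations.

2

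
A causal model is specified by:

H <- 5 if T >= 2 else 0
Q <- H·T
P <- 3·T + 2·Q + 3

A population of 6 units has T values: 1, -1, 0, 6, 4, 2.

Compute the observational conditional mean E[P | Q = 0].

Observing Q=0 restricts to units where Q's equation naturally yields 0: T ∈ {1, -1, 0}. In that subpopulation P = 6, 0, 3, mean 3.

3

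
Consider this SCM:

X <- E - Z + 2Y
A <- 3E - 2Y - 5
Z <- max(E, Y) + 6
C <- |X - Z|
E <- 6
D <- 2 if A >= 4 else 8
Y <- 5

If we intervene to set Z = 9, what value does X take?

7

do(Z=9) replaces the equation Z <- max(E, Y) + 6 with the constant Z = 9.
X = E - Z + 2Y  [with E=6, Z=9, Y=5]  = 7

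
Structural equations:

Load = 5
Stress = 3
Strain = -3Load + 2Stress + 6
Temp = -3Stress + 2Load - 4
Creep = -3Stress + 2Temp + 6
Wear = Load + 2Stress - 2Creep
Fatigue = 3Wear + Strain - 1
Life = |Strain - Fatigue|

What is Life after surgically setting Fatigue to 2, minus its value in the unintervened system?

-81

do(Fatigue=2) replaces the equation Fatigue = 3Wear + Strain - 1 with the constant Fatigue = 2.
Strain = -3Load + 2Stress + 6  [with Load=5, Stress=3]  = -3
Life = |Strain - Fatigue|  [with Strain=-3, Fatigue=2]  = 5
Without intervention: Strain = -3Load + 2Stress + 6  [with Load=5, Stress=3]  = -3; Temp = -3Stress + 2Load - 4  [with Stress=3, Load=5]  = -3; Creep = -3Stress + 2Temp + 6  [with Stress=3, Temp=-3]  = -9; Wear = Load + 2Stress - 2Creep  [with Load=5, Stress=3, Creep=-9]  = 29; Fatigue = 3Wear + Strain - 1  [with Wear=29, Strain=-3]  = 83; Life = |Strain - Fatigue|  [with Strain=-3, Fatigue=83]  = 86.
Change = 5 − 86 = -81.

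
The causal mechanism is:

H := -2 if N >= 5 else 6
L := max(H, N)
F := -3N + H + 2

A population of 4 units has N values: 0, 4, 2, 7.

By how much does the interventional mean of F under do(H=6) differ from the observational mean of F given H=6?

-3.75

Every unit gets H=6 under the intervention. F values become 8, -4, 2, -13; E[F|do(H=6)] = -1.75.
E[F|H=6] averages over only the 3 units with H=6 (N = 0, 4, 2): F = 8, -4, 2, mean 2.
Difference = -1.75 − 2 = -3.75.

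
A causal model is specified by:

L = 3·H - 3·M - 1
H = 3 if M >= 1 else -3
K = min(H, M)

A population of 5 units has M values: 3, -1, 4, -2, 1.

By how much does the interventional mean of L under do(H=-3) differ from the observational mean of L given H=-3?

-7.5

do(H=-3) breaks H's dependence on M. With H=-3 fixed, L across the units is -19, -7, -22, -4, -13, mean -13.
E[L|H=-3] averages over only the 2 units with H=-3 (M = -1, -2): L = -7, -4, mean -5.5.
Difference = -13 − (-5.5) = -7.5.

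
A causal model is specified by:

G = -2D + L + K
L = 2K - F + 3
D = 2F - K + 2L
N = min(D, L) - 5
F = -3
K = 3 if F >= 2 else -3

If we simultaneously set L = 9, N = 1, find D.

Setting L = 9, N = 1 by intervention discards those variables' equations.
K = 3 if F >= 2 else -3  [with F=-3]  = -3
D = 2F - K + 2L  [with F=-3, K=-3, L=9]  = 15

15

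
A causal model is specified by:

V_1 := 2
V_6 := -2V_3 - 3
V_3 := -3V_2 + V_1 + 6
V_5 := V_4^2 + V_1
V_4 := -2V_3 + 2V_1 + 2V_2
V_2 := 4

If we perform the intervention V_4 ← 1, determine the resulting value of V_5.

3

Intervening sets V_4 = 1 and removes its equation (V_4 := -2V_3 + 2V_1 + 2V_2).
V_5 = V_4^2 + V_1  [with V_4=1, V_1=2]  = 3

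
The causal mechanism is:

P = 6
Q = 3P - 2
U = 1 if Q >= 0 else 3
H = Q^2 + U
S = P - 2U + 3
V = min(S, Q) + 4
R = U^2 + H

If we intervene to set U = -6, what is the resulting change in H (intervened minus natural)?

The intervention breaks the incoming arrows to U: U = 1 if Q >= 0 else 3 no longer applies, and U = -6.
Q = 3P - 2  [with P=6]  = 16
H = Q^2 + U  [with Q=16, U=-6]  = 250
Without intervention: Q = 3P - 2  [with P=6]  = 16; U = 1 if Q >= 0 else 3  [with Q=16]  = 1; H = Q^2 + U  [with Q=16, U=1]  = 257.
Change = 250 − 257 = -7.

-7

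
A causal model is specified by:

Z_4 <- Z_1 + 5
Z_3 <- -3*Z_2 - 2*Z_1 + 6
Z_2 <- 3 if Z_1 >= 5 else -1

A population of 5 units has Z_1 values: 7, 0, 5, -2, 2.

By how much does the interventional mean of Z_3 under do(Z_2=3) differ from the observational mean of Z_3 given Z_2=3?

7.2

do(Z_2=3) breaks Z_2's dependence on Z_1. With Z_2=3 fixed, Z_3 across the units is -17, -3, -13, 1, -7, mean -7.8.
Observing Z_2=3 restricts to units where Z_2's equation naturally yields 3: Z_1 ∈ {7, 5}. In that subpopulation Z_3 = -17, -13, mean -15.
Difference = -7.8 − (-15) = 7.2.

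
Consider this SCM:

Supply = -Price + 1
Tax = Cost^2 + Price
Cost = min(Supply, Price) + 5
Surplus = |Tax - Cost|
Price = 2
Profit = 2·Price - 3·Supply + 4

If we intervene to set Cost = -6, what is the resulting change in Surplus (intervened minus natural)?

30

The intervention breaks the incoming arrows to Cost: Cost = min(Supply, Price) + 5 no longer applies, and Cost = -6.
Tax = Cost^2 + Price  [with Cost=-6, Price=2]  = 38
Surplus = |Tax - Cost|  [with Tax=38, Cost=-6]  = 44
Without intervention: Supply = -Price + 1  [with Price=2]  = -1; Cost = min(Supply, Price) + 5  [with Supply=-1, Price=2]  = 4; Tax = Cost^2 + Price  [with Cost=4, Price=2]  = 18; Surplus = |Tax - Cost|  [with Tax=18, Cost=4]  = 14.
Change = 44 − 14 = 30.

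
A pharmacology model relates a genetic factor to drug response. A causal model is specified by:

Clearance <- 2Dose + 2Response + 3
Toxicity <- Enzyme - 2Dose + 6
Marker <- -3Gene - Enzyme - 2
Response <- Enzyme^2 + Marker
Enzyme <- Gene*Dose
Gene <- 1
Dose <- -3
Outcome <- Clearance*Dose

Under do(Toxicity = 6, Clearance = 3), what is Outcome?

-9

The joint intervention fixes Toxicity = 6, Clearance = 3, removing each variable's own equation.
Outcome = Clearance*Dose  [with Clearance=3, Dose=-3]  = -9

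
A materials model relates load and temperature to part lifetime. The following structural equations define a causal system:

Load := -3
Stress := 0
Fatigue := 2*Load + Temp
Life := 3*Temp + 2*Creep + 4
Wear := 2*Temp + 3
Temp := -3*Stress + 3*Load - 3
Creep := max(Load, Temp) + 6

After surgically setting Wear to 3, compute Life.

Under do(Wear=3), the mechanism Wear := 2*Temp + 3 is discarded; Wear is fixed at 3.
Since Life is not a descendant of the intervened variable, it is unaffected.
Temp = -3*Stress + 3*Load - 3  [with Stress=0, Load=-3]  = -12
Creep = max(Load, Temp) + 6  [with Load=-3, Temp=-12]  = 3
Life = 3*Temp + 2*Creep + 4  [with Temp=-12, Creep=3]  = -26

-26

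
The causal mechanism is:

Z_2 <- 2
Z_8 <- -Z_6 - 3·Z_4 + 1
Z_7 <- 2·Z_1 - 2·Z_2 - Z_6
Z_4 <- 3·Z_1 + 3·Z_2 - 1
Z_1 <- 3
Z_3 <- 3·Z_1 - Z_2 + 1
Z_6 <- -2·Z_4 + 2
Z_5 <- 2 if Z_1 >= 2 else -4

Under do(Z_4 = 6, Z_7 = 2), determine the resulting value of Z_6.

The joint intervention fixes Z_4 = 6, Z_7 = 2, removing each variable's own equation.
Z_6 = -2·Z_4 + 2  [with Z_4=6]  = -10

-10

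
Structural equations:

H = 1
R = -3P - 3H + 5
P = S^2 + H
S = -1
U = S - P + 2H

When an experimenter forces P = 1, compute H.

1

Under do(P=1), the mechanism P = S^2 + H is discarded; P is fixed at 1.
H is not downstream of the intervention, so its value is determined by the original equations.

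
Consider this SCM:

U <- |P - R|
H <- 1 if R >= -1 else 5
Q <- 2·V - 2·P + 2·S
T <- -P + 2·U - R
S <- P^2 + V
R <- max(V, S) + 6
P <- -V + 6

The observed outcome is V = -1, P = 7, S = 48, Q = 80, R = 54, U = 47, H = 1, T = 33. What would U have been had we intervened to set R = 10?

The intervention breaks the incoming arrows to R: R <- max(V, S) + 6 no longer applies, and R = 10.
P = -V + 6  [with V=-1]  = 7
U = |P - R|  [with P=7, R=10]  = 3

3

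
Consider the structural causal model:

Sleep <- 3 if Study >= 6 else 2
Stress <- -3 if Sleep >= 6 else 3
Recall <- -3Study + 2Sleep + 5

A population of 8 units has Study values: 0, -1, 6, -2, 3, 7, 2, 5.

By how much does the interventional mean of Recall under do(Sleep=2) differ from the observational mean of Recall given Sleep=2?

-4

Under do(Sleep=2), Sleep's equation is replaced by Sleep=2 for every unit. Per-unit Recall: 9, 12, -9, 15, 0, -12, 3, -6. Mean = 1.5.
E[Recall|Sleep=2] averages over only the 6 units with Sleep=2 (Study = 0, -1, -2, 3, 2, 5): Recall = 9, 12, 15, 0, 3, -6, mean 5.5.
Difference = 1.5 − 5.5 = -4.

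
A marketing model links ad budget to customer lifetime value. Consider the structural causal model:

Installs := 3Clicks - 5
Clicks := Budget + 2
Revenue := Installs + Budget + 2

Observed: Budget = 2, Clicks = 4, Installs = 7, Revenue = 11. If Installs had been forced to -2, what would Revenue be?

The intervention breaks the incoming arrows to Installs: Installs := 3Clicks - 5 no longer applies, and Installs = -2.
Revenue = Installs + Budget + 2  [with Installs=-2, Budget=2]  = 2

2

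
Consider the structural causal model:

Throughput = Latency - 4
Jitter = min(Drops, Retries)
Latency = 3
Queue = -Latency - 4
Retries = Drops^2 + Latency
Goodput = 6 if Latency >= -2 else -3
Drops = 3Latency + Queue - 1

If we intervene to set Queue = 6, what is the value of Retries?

Under do(Queue=6), the mechanism Queue = -Latency - 4 is discarded; Queue is fixed at 6.
Drops = 3Latency + Queue - 1  [with Latency=3, Queue=6]  = 14
Retries = Drops^2 + Latency  [with Drops=14, Latency=3]  = 199

199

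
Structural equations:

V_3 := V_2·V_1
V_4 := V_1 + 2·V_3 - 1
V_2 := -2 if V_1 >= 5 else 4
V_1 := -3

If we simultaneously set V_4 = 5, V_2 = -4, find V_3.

Setting V_4 = 5, V_2 = -4 by intervention discards those variables' equations.
V_3 = V_2·V_1  [with V_2=-4, V_1=-3]  = 12

12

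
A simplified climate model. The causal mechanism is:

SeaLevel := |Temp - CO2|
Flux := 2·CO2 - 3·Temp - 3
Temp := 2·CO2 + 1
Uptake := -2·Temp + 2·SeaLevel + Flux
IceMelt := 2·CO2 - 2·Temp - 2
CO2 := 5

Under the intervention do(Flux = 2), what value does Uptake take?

The intervention breaks the incoming arrows to Flux: Flux := 2·CO2 - 3·Temp - 3 no longer applies, and Flux = 2.
Temp = 2·CO2 + 1  [with CO2=5]  = 11
SeaLevel = |Temp - CO2|  [with Temp=11, CO2=5]  = 6
Uptake = -2·Temp + 2·SeaLevel + Flux  [with Temp=11, SeaLevel=6, Flux=2]  = -8

-8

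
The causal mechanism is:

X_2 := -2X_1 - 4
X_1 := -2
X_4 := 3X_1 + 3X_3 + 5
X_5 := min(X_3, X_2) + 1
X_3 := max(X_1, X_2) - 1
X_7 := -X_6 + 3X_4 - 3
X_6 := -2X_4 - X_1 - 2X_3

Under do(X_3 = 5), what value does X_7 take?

The intervention breaks the incoming arrows to X_3: X_3 := max(X_1, X_2) - 1 no longer applies, and X_3 = 5.
X_4 = 3X_1 + 3X_3 + 5  [with X_1=-2, X_3=5]  = 14
X_6 = -2X_4 - X_1 - 2X_3  [with X_4=14, X_1=-2, X_3=5]  = -36
X_7 = -X_6 + 3X_4 - 3  [with X_6=-36, X_4=14]  = 75

75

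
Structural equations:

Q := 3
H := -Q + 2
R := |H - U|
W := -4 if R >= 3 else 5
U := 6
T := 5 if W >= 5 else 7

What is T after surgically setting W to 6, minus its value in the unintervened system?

The intervention breaks the incoming arrows to W: W := -4 if R >= 3 else 5 no longer applies, and W = 6.
T = 5 if W >= 5 else 7  [with W=6]  = 5
Without intervention: H = -Q + 2  [with Q=3]  = -1; R = |H - U|  [with H=-1, U=6]  = 7; W = -4 if R >= 3 else 5  [with R=7]  = -4; T = 5 if W >= 5 else 7  [with W=-4]  = 7.
Change = 5 − 7 = -2.

-2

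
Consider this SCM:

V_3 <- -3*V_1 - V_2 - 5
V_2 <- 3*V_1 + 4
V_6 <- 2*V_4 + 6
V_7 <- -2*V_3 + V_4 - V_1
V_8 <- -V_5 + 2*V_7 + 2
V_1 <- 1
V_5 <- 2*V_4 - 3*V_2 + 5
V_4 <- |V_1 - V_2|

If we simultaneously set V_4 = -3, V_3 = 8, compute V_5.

The joint intervention fixes V_4 = -3, V_3 = 8, removing each variable's own equation.
V_2 = 3*V_1 + 4  [with V_1=1]  = 7
V_5 = 2*V_4 - 3*V_2 + 5  [with V_4=-3, V_2=7]  = -22

-22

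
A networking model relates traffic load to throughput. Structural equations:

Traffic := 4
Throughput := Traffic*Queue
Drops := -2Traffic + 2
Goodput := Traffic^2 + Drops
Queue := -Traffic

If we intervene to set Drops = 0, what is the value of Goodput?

do(Drops=0) replaces the equation Drops := -2Traffic + 2 with the constant Drops = 0.
Goodput = Traffic^2 + Drops  [with Traffic=4, Drops=0]  = 16

16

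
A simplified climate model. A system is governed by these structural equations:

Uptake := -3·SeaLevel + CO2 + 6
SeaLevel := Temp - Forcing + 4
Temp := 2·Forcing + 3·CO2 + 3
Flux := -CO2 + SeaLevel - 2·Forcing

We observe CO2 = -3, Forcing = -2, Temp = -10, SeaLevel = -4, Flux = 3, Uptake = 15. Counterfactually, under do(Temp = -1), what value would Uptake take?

The intervention breaks the incoming arrows to Temp: Temp := 2·Forcing + 3·CO2 + 3 no longer applies, and Temp = -1.
SeaLevel = Temp - Forcing + 4  [with Temp=-1, Forcing=-2]  = 5
Uptake = -3·SeaLevel + CO2 + 6  [with SeaLevel=5, CO2=-3]  = -12

-12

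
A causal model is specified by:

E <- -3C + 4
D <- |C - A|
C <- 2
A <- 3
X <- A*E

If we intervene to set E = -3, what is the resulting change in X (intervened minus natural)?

The intervention breaks the incoming arrows to E: E <- -3C + 4 no longer applies, and E = -3.
X = A*E  [with A=3, E=-3]  = -9
Without intervention: E = -3C + 4  [with C=2]  = -2; X = A*E  [with A=3, E=-2]  = -6.
Change = -9 − (-6) = -3.

-3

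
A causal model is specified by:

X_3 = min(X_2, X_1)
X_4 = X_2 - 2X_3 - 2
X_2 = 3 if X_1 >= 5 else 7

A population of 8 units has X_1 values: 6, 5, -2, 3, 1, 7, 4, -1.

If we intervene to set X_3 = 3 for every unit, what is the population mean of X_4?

-2.5

Every unit gets X_3=3 under the intervention. X_4 values become -5, -5, -1, -1, -1, -5, -1, -1; E[X_4|do(X_3=3)] = -2.5.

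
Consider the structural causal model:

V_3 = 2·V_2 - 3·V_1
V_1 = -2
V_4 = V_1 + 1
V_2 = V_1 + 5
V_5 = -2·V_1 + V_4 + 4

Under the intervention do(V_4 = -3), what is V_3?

Under do(V_4=-3), the mechanism V_4 = V_1 + 1 is discarded; V_4 is fixed at -3.
Since V_3 is not a descendant of the intervened variable, it is unaffected.
V_2 = V_1 + 5  [with V_1=-2]  = 3
V_3 = 2·V_2 - 3·V_1  [with V_2=3, V_1=-2]  = 12

12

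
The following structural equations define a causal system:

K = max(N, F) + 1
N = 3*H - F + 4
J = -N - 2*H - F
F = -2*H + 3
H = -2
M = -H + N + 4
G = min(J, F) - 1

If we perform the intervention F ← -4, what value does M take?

Under do(F=-4), the mechanism F = -2*H + 3 is discarded; F is fixed at -4.
N = 3*H - F + 4  [with H=-2, F=-4]  = 2
M = -H + N + 4  [with H=-2, N=2]  = 8

8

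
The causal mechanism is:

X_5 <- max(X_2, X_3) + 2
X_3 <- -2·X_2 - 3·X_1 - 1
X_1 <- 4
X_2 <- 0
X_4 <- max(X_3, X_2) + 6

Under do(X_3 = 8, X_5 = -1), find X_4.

14

The joint intervention fixes X_3 = 8, X_5 = -1, removing each variable's own equation.
X_4 = max(X_3, X_2) + 6  [with X_3=8, X_2=0]  = 14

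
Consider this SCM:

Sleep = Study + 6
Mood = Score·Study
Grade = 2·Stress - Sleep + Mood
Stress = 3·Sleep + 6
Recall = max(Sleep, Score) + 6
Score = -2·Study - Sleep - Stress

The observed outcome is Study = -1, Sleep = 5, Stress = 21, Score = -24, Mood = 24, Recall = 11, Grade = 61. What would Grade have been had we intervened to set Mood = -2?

Under do(Mood=-2), the mechanism Mood = Score·Study is discarded; Mood is fixed at -2.
Sleep = Study + 6  [with Study=-1]  = 5
Stress = 3·Sleep + 6  [with Sleep=5]  = 21
Grade = 2·Stress - Sleep + Mood  [with Stress=21, Sleep=5, Mood=-2]  = 35

35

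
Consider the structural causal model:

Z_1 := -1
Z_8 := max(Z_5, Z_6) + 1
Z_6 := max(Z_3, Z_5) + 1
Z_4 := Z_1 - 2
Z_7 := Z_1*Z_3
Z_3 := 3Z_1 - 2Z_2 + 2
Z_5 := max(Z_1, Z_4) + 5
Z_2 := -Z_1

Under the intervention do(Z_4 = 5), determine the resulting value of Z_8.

12

do(Z_4=5) replaces the equation Z_4 := Z_1 - 2 with the constant Z_4 = 5.
Z_2 = -Z_1  [with Z_1=-1]  = 1
Z_3 = 3Z_1 - 2Z_2 + 2  [with Z_1=-1, Z_2=1]  = -3
Z_5 = max(Z_1, Z_4) + 5  [with Z_1=-1, Z_4=5]  = 10
Z_6 = max(Z_3, Z_5) + 1  [with Z_3=-3, Z_5=10]  = 11
Z_8 = max(Z_5, Z_6) + 1  [with Z_5=10, Z_6=11]  = 12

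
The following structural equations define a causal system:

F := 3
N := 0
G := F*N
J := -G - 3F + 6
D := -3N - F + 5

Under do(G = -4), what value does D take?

do(G=-4) replaces the equation G := F*N with the constant G = -4.
D is not downstream of the intervention, so its value is determined by the original equations.
D = -3N - F + 5  [with N=0, F=3]  = 2

2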